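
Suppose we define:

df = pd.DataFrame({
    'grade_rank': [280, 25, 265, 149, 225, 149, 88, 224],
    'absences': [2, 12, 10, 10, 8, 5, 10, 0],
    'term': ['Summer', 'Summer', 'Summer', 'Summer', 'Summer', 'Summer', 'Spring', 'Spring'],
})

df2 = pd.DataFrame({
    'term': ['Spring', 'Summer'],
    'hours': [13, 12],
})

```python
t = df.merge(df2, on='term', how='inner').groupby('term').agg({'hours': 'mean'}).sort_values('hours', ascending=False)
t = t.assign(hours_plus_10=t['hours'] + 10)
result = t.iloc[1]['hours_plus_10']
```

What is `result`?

22.0

merge on 'term' (how='inner') → 8 rows:
   grade_rank  absences    term  hours
0         280         2  Summer     12
1          25        12  Summer     12
2         265        10  Summer     12
3         149        10  Summer     12
4         225         8  Summer     12
5         149         5  Summer     12
6          88        10  Spring     13
7         224         0  Spring     13
group by term, mean of hours:
        hours
term         
Spring   13.0
Summer   12.0
sort by hours descending:
        hours
term         
Spring   13.0
Summer   12.0
add column hours_plus_10 = t['hours'] + 10:
        hours  hours_plus_10
term                        
Spring   13.0           23.0
Summer   12.0           22.0
Then the value at position 1, column 'hours_plus_10': 22.0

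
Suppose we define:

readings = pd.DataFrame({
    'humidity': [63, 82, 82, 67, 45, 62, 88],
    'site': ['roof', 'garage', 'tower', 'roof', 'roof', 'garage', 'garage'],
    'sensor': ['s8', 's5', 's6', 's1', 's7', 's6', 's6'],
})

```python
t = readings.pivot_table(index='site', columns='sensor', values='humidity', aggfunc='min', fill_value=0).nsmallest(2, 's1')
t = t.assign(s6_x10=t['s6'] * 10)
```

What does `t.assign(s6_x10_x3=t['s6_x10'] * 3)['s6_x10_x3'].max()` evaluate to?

pivot: rows=site, cols=sensor, min(humidity):
sensor  s1  s5  s6  s7  s8
site                      
garage   0  82  62   0   0
roof    67   0   0  45  63
tower    0   0  82   0   0
take 2 rows with smallest s1:
sensor  s1  s5  s6  s7  s8
site                      
garage   0  82  62   0   0
tower    0   0  82   0   0
add column s6_x10 = t['s6'] * 10:
sensor  s1  s5  s6  s7  s8  s6_x10
site                              
garage   0  82  62   0   0     620
tower    0   0  82   0   0     820
add column s6_x10_x3 = t['s6_x10'] * 3:
sensor  s1  s5  s6  s7  s8  s6_x10  s6_x10_x3
site                                         
garage   0  82  62   0   0     620       1860
tower    0   0  82   0   0     820       2460
The max of column 's6_x10_x3' is 2460.

2460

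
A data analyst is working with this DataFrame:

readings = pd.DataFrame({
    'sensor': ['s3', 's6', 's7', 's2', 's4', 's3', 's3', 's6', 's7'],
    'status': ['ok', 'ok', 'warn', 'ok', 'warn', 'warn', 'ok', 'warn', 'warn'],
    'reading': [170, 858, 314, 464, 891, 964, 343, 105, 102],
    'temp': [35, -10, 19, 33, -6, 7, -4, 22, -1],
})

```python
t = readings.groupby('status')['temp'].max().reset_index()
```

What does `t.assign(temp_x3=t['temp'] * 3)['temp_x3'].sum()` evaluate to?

171

group by status, max of temp:
status
ok      35
warn    22
Name: temp, dtype: int64
reset_index():
  status  temp
0     ok    35
1   warn    22
add column temp_x3 = t['temp'] * 3:
  status  temp  temp_x3
0     ok    35      105
1   warn    22       66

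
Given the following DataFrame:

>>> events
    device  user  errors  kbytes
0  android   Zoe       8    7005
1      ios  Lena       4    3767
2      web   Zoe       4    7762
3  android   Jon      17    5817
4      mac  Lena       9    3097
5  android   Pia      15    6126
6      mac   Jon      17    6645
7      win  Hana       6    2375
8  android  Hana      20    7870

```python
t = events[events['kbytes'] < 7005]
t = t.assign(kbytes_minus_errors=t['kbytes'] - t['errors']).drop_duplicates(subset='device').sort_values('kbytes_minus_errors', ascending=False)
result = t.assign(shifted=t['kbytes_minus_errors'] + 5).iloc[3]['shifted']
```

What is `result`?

2374

filter rows where kbytes < 7005:
    device  user  errors  kbytes
1      ios  Lena       4    3767
3  android   Jon      17    5817
4      mac  Lena       9    3097
5  android   Pia      15    6126
6      mac   Jon      17    6645
7      win  Hana       6    2375
add column kbytes_minus_errors = t['kbytes'] - t['errors']:
    device  user  errors  kbytes  kbytes_minus_errors
1      ios  Lena       4    3767                 3763
3  android   Jon      17    5817                 5800
4      mac  Lena       9    3097                 3088
5  android   Pia      15    6126                 6111
6      mac   Jon      17    6645                 6628
7      win  Hana       6    2375                 2369
drop duplicate device (keep=first):
    device  user  errors  kbytes  kbytes_minus_errors
1      ios  Lena       4    3767                 3763
3  android   Jon      17    5817                 5800
4      mac  Lena       9    3097                 3088
7      win  Hana       6    2375                 2369
sort by kbytes_minus_errors descending:
    device  user  errors  kbytes  kbytes_minus_errors
3  android   Jon      17    5817                 5800
1      ios  Lena       4    3767                 3763
4      mac  Lena       9    3097                 3088
7      win  Hana       6    2375                 2369
add column shifted = t['kbytes_minus_errors'] + 5:
    device  user  errors  kbytes  kbytes_minus_errors  shifted
3  android   Jon      17    5817                 5800     5805
1      ios  Lena       4    3767                 3763     3768
4      mac  Lena       9    3097                 3088     3093
7      win  Hana       6    2375                 2369     2374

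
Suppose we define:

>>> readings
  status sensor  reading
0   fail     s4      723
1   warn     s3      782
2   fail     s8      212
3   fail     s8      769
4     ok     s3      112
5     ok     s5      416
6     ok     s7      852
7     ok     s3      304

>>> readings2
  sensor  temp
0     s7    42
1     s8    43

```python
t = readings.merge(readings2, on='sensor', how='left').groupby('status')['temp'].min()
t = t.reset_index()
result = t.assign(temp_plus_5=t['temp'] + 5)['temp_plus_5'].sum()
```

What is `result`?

merge on 'sensor' (how='left') → 8 rows:
  status sensor  reading  temp
0   fail     s4      723   NaN
1   warn     s3      782   NaN
2   fail     s8      212  43.0
3   fail     s8      769  43.0
4     ok     s3      112   NaN
5     ok     s5      416   NaN
6     ok     s7      852  42.0
7     ok     s3      304   NaN
group by status, min of temp:
status
fail    43.0
ok      42.0
warn     NaN
Name: temp, dtype: float64
reset_index():
  status  temp
0   fail  43.0
1     ok  42.0
2   warn   NaN
add column temp_plus_5 = t['temp'] + 5:
  status  temp  temp_plus_5
0   fail  43.0         48.0
1     ok  42.0         47.0
2   warn   NaN          NaN

95.0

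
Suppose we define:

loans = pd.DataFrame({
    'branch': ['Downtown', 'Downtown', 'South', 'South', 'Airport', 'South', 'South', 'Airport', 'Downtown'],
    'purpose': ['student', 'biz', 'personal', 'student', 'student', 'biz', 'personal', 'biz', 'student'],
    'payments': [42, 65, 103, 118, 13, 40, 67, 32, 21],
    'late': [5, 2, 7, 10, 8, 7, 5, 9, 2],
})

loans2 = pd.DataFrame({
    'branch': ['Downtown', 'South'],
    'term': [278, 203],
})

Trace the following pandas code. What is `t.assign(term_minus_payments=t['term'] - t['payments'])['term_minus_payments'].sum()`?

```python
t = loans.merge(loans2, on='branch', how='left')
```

1190.0

merge on 'branch' (how='left') → 9 rows:
     branch   purpose  payments  late   term
0  Downtown   student        42     5  278.0
1  Downtown       biz        65     2  278.0
2     South  personal       103     7  203.0
3     South   student       118    10  203.0
4   Airport   student        13     8    NaN
5     South       biz        40     7  203.0
6     South  personal        67     5  203.0
7   Airport       biz        32     9    NaN
8  Downtown   student        21     2  278.0
add column term_minus_payments = t['term'] - t['payments']:
     branch   purpose  payments  late   term  term_minus_payments
0  Downtown   student        42     5  278.0                236.0
1  Downtown       biz        65     2  278.0                213.0
2     South  personal       103     7  203.0                100.0
3     South   student       118    10  203.0                 85.0
4   Airport   student        13     8    NaN                  NaN
5     South       biz        40     7  203.0                163.0
6     South  personal        67     5  203.0                136.0
7   Airport       biz        32     9    NaN                  NaN
8  Downtown   student        21     2  278.0                257.0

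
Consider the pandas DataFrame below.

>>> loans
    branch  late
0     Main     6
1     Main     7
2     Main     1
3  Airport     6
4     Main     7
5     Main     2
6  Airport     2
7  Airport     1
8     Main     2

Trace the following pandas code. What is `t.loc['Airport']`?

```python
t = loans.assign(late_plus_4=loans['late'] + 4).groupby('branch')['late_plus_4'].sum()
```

21

add column late_plus_4 = loans['late'] + 4:
    branch  late  late_plus_4
0     Main     6           10
1     Main     7           11
2     Main     1            5
3  Airport     6           10
4     Main     7           11
5     Main     2            6
6  Airport     2            6
7  Airport     1            5
8     Main     2            6
group by branch, sum of late_plus_4:
branch
Airport    21
Main       49
Name: late_plus_4, dtype: int64
Finally, value at index 'Airport' = 21.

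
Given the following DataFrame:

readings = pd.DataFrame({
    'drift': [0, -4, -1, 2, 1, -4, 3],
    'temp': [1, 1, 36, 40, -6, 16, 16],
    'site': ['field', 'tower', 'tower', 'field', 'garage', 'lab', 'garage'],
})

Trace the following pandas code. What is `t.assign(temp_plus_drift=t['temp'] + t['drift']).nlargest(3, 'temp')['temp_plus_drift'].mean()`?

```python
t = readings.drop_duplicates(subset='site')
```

3.33333333333

drop duplicate site (keep=first):
   drift  temp    site
0      0     1   field
1     -4     1   tower
4      1    -6  garage
5     -4    16     lab
add column temp_plus_drift = t['temp'] + t['drift']:
   drift  temp    site  temp_plus_drift
0      0     1   field                1
1     -4     1   tower               -3
4      1    -6  garage               -5
5     -4    16     lab               12
take 3 rows with largest temp:
   drift  temp   site  temp_plus_drift
5     -4    16    lab               12
0      0     1  field                1
1     -4     1  tower               -3
Finally, mean of column 'temp_plus_drift' = 3.33333333333.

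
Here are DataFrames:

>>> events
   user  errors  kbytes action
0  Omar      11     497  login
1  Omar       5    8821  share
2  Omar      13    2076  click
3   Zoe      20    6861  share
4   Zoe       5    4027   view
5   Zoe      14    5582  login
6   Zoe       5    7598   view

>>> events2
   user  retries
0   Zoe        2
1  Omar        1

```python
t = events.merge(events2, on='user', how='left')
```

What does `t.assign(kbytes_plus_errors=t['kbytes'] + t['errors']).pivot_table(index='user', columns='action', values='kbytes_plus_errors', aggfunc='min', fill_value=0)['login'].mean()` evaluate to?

merge on 'user' (how='left') → 7 rows:
   user  errors  kbytes action  retries
0  Omar      11     497  login        1
1  Omar       5    8821  share        1
2  Omar      13    2076  click        1
3   Zoe      20    6861  share        2
4   Zoe       5    4027   view        2
5   Zoe      14    5582  login        2
6   Zoe       5    7598   view        2
add column kbytes_plus_errors = t['kbytes'] + t['errors']:
   user  errors  kbytes action  retries  kbytes_plus_errors
0  Omar      11     497  login        1                 508
1  Omar       5    8821  share        1                8826
2  Omar      13    2076  click        1                2089
3   Zoe      20    6861  share        2                6881
4   Zoe       5    4027   view        2                4032
5   Zoe      14    5582  login        2                5596
6   Zoe       5    7598   view        2                7603
pivot: rows=user, cols=action, min(kbytes_plus_errors):
action  click  login  share  view
user                             
Omar     2089    508   8826     0
Zoe         0   5596   6881  4032
Then the mean of column 'login': 3052.0

3052.0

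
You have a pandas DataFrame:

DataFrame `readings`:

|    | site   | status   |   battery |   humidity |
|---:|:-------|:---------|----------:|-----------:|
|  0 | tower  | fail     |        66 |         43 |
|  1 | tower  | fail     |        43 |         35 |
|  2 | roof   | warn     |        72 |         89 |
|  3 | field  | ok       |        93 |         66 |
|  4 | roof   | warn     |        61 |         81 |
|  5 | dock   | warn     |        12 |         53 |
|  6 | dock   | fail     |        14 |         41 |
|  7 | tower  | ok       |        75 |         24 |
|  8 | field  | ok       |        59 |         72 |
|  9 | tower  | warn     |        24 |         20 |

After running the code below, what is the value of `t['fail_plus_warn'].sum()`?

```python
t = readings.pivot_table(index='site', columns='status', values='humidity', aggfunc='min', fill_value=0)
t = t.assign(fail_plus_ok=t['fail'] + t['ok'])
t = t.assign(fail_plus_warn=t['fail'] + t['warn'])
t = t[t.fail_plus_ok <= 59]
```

pivot: rows=site, cols=status, min(humidity):
status  fail  ok  warn
site                  
dock      41   0    53
field      0  66     0
roof       0   0    81
tower     35  24    20
add column fail_plus_ok = t['fail'] + t['ok']:
status  fail  ok  warn  fail_plus_ok
site                                
dock      41   0    53            41
field      0  66     0            66
roof       0   0    81             0
tower     35  24    20            59
add column fail_plus_warn = t['fail'] + t['warn']:
status  fail  ok  warn  fail_plus_ok  fail_plus_warn
site                                                
dock      41   0    53            41              94
field      0  66     0            66               0
roof       0   0    81             0              81
tower     35  24    20            59              55
filter rows where fail_plus_ok <= 59:
status  fail  ok  warn  fail_plus_ok  fail_plus_warn
site                                                
dock      41   0    53            41              94
roof       0   0    81             0              81
tower     35  24    20            59              55
Then the sum of column 'fail_plus_warn': 230

230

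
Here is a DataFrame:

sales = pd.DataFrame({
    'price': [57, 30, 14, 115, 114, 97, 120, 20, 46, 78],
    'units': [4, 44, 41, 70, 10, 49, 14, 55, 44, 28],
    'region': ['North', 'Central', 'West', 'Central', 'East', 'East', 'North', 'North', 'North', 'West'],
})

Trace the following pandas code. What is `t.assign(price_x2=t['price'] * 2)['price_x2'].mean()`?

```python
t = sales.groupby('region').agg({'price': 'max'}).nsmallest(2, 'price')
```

group by region, max of price:
         price
region        
Central    115
East       114
North      120
West        78
take 2 rows with smallest price:
        price
region       
West       78
East      114
add column price_x2 = t['price'] * 2:
        price  price_x2
region                 
West       78       156
East      114       228
Reading off the mean of column 'price_x2', we get 192.0.

192.0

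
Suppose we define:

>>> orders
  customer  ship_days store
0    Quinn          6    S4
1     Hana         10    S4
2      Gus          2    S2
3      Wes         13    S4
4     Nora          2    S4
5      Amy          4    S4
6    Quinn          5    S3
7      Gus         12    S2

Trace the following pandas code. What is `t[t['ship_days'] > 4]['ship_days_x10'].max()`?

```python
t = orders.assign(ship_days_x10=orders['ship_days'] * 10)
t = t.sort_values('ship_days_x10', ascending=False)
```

add column ship_days_x10 = orders['ship_days'] * 10:
  customer  ship_days store  ship_days_x10
0    Quinn          6    S4             60
1     Hana         10    S4            100
2      Gus          2    S2             20
3      Wes         13    S4            130
4     Nora          2    S4             20
5      Amy          4    S4             40
6    Quinn          5    S3             50
7      Gus         12    S2            120
sort by ship_days_x10 descending:
  customer  ship_days store  ship_days_x10
3      Wes         13    S4            130
7      Gus         12    S2            120
1     Hana         10    S4            100
0    Quinn          6    S4             60
6    Quinn          5    S3             50
5      Amy          4    S4             40
2      Gus          2    S2             20
4     Nora          2    S4             20
filter rows where ship_days > 4:
  customer  ship_days store  ship_days_x10
3      Wes         13    S4            130
7      Gus         12    S2            120
1     Hana         10    S4            100
0    Quinn          6    S4             60
6    Quinn          5    S3             50
max of column 'ship_days_x10' → 130

130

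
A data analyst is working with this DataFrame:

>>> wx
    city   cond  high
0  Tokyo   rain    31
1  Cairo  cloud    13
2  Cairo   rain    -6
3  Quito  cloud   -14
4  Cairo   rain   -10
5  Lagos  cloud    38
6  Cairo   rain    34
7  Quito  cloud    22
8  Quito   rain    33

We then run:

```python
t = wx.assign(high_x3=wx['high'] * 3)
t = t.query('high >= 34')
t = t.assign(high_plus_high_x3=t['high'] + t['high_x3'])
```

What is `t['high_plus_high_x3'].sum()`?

288

add column high_x3 = wx['high'] * 3:
    city   cond  high  high_x3
0  Tokyo   rain    31       93
1  Cairo  cloud    13       39
2  Cairo   rain    -6      -18
3  Quito  cloud   -14      -42
4  Cairo   rain   -10      -30
5  Lagos  cloud    38      114
6  Cairo   rain    34      102
7  Quito  cloud    22       66
8  Quito   rain    33       99
filter rows where high >= 34:
    city   cond  high  high_x3
5  Lagos  cloud    38      114
6  Cairo   rain    34      102
add column high_plus_high_x3 = t['high'] + t['high_x3']:
    city   cond  high  high_x3  high_plus_high_x3
5  Lagos  cloud    38      114                152
6  Cairo   rain    34      102                136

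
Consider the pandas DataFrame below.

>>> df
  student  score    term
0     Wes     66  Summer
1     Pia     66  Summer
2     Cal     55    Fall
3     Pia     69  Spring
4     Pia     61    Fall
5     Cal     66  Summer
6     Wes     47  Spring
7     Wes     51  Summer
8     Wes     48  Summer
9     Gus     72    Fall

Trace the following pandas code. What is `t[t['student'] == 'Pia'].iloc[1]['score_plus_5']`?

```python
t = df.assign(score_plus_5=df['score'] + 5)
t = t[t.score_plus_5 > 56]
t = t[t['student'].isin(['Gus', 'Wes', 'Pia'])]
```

add column score_plus_5 = df['score'] + 5:
  student  score    term  score_plus_5
0     Wes     66  Summer            71
1     Pia     66  Summer            71
2     Cal     55    Fall            60
3     Pia     69  Spring            74
4     Pia     61    Fall            66
5     Cal     66  Summer            71
6     Wes     47  Spring            52
7     Wes     51  Summer            56
8     Wes     48  Summer            53
9     Gus     72    Fall            77
filter rows where score_plus_5 > 56:
  student  score    term  score_plus_5
0     Wes     66  Summer            71
1     Pia     66  Summer            71
2     Cal     55    Fall            60
3     Pia     69  Spring            74
4     Pia     61    Fall            66
5     Cal     66  Summer            71
9     Gus     72    Fall            77
filter rows where student in ['Gus', 'Wes', 'Pia']:
  student  score    term  score_plus_5
0     Wes     66  Summer            71
1     Pia     66  Summer            71
3     Pia     69  Spring            74
4     Pia     61    Fall            66
9     Gus     72    Fall            77
filter rows where student == 'Pia':
  student  score    term  score_plus_5
1     Pia     66  Summer            71
3     Pia     69  Spring            74
4     Pia     61    Fall            66
Then the value at position 1, column 'score_plus_5': 74

74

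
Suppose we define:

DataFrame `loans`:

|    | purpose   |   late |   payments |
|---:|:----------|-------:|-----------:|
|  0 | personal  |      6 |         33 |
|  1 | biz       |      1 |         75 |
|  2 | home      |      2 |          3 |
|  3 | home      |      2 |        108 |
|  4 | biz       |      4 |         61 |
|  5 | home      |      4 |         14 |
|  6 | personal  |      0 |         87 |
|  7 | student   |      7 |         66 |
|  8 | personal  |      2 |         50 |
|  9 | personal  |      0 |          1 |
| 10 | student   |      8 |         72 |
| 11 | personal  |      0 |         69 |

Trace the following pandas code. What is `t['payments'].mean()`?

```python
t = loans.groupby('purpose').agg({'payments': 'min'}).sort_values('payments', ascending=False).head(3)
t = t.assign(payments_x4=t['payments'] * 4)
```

43.3333333333

group by purpose, min of payments:
          payments
purpose           
biz             61
home             3
personal         1
student         66
sort by payments descending:
          payments
purpose           
student         66
biz             61
home             3
personal         1
take first 3 rows:
         payments
purpose          
student        66
biz            61
home            3
add column payments_x4 = t['payments'] * 4:
         payments  payments_x4
purpose                       
student        66          264
biz            61          244
home            3           12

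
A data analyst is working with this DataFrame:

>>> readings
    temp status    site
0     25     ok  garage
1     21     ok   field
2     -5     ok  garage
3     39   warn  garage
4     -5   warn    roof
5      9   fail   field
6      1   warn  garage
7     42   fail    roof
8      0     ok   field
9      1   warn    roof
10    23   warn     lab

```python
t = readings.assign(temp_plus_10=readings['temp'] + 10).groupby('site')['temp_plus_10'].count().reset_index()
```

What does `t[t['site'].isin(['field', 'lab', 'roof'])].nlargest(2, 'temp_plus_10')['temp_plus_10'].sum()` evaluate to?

add column temp_plus_10 = readings['temp'] + 10:
    temp status    site  temp_plus_10
0     25     ok  garage            35
1     21     ok   field            31
2     -5     ok  garage             5
3     39   warn  garage            49
4     -5   warn    roof             5
5      9   fail   field            19
6      1   warn  garage            11
7     42   fail    roof            52
8      0     ok   field            10
9      1   warn    roof            11
10    23   warn     lab            33
group by site, count of temp_plus_10:
site
field     3
garage    4
lab       1
roof      3
Name: temp_plus_10, dtype: int64
reset_index():
     site  temp_plus_10
0   field             3
1  garage             4
2     lab             1
3    roof             3
filter rows where site in ['field', 'lab', 'roof']:
    site  temp_plus_10
0  field             3
2    lab             1
3   roof             3
take 2 rows with largest temp_plus_10:
    site  temp_plus_10
0  field             3
3   roof             3
So sum() = 6.

6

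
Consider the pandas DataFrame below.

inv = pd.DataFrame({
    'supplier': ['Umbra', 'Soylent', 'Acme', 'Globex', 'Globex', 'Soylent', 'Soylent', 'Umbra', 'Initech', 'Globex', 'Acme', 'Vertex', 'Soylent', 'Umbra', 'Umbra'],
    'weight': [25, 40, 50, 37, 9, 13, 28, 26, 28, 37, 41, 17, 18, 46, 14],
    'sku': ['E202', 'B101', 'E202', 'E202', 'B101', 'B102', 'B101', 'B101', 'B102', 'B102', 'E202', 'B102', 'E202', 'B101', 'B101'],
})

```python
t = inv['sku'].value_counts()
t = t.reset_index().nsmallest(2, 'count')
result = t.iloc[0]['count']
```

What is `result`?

value_counts of sku:
sku
B101    6
E202    5
B102    4
Name: count, dtype: int64
reset_index():
    sku  count
0  B101      6
1  E202      5
2  B102      4
take 2 rows with smallest count:
    sku  count
2  B102      4
1  E202      5
Taking the value at position 0, column 'count' gives 4.

4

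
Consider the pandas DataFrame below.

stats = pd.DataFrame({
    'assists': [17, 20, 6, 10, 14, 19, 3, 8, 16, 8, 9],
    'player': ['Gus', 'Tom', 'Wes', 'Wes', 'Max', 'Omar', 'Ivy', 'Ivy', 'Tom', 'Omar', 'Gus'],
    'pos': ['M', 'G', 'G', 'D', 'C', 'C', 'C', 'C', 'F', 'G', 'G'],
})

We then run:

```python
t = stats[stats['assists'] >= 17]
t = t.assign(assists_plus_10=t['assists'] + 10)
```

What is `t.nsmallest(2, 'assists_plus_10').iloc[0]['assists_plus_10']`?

27

filter rows where assists >= 17:
   assists player pos
0       17    Gus   M
1       20    Tom   G
5       19   Omar   C
add column assists_plus_10 = t['assists'] + 10:
   assists player pos  assists_plus_10
0       17    Gus   M               27
1       20    Tom   G               30
5       19   Omar   C               29
take 2 rows with smallest assists_plus_10:
   assists player pos  assists_plus_10
0       17    Gus   M               27
5       19   Omar   C               29
Reading off the value at position 0, column 'assists_plus_10', we get 27.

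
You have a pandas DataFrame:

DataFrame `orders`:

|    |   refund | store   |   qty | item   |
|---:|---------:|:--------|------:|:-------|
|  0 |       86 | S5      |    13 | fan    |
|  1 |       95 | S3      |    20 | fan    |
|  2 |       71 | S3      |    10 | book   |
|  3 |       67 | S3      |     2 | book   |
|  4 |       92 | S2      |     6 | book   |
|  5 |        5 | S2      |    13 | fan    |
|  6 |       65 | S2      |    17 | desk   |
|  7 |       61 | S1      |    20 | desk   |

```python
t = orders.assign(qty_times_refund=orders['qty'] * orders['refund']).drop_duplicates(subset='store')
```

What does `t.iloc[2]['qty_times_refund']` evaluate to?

552

add column qty_times_refund = orders['qty'] * orders['refund']:
   refund store  qty  item  qty_times_refund
0      86    S5   13   fan              1118
1      95    S3   20   fan              1900
2      71    S3   10  book               710
3      67    S3    2  book               134
4      92    S2    6  book               552
5       5    S2   13   fan                65
6      65    S2   17  desk              1105
7      61    S1   20  desk              1220
drop duplicate store (keep=first):
   refund store  qty  item  qty_times_refund
0      86    S5   13   fan              1118
1      95    S3   20   fan              1900
4      92    S2    6  book               552
7      61    S1   20  desk              1220
Taking the value at position 2, column 'qty_times_refund' gives 552.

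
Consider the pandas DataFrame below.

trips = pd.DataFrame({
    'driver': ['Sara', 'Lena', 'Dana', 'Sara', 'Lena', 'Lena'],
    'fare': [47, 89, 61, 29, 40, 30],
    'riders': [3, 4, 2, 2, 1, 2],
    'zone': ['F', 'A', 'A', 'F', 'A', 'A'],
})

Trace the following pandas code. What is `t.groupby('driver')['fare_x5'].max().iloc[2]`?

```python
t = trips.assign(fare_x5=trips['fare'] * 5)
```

add column fare_x5 = trips['fare'] * 5:
  driver  fare  riders zone  fare_x5
0   Sara    47       3    F      235
1   Lena    89       4    A      445
2   Dana    61       2    A      305
3   Sara    29       2    F      145
4   Lena    40       1    A      200
5   Lena    30       2    A      150
group by driver, max of fare_x5:
driver
Dana    305
Lena    445
Sara    235
Name: fare_x5, dtype: int64
So iloc[2] = 235.

235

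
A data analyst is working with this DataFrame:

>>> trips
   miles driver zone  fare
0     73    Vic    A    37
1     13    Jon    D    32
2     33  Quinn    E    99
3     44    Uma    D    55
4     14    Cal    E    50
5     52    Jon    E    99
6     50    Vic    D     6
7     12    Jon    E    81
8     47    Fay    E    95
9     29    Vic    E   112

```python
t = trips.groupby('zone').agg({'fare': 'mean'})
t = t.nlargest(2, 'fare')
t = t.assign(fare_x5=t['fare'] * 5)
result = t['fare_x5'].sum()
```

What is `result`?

group by zone, mean of fare:
           fare
zone           
A     37.000000
D     31.000000
E     89.333333
take 2 rows with largest fare:
           fare
zone           
E     89.333333
A     37.000000
add column fare_x5 = t['fare'] * 5:
           fare     fare_x5
zone                       
E     89.333333  446.666667
A     37.000000  185.000000

631.666666667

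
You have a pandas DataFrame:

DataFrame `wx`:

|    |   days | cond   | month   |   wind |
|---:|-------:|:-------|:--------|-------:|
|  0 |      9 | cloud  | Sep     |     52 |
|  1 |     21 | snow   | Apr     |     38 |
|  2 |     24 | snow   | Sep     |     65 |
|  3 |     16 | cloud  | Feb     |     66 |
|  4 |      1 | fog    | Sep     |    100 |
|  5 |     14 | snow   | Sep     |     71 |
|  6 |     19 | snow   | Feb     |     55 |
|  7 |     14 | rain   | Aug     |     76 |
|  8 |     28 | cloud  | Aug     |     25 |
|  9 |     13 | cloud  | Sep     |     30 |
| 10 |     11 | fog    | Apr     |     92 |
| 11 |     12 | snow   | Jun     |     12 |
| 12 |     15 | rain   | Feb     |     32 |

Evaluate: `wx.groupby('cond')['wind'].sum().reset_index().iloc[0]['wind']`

173

group by cond, sum of wind:
cond
cloud    173
fog      192
rain     108
snow     241
Name: wind, dtype: int64
reset_index():
    cond  wind
0  cloud   173
1    fog   192
2   rain   108
3   snow   241
The value at position 0, column 'wind' is 173.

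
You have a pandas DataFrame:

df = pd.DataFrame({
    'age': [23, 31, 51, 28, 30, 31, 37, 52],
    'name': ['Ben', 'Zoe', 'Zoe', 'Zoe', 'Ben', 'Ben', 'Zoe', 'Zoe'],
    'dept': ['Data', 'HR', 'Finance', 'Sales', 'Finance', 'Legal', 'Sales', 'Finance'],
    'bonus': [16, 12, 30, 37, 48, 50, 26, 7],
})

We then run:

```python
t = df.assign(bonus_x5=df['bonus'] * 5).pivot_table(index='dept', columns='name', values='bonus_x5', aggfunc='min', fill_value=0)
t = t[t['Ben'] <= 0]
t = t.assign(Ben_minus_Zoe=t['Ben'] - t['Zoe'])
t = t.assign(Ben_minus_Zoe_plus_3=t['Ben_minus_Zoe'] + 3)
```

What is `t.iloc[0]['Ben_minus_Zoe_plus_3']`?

add column bonus_x5 = df['bonus'] * 5:
   age name     dept  bonus  bonus_x5
0   23  Ben     Data     16        80
1   31  Zoe       HR     12        60
2   51  Zoe  Finance     30       150
3   28  Zoe    Sales     37       185
4   30  Ben  Finance     48       240
5   31  Ben    Legal     50       250
6   37  Zoe    Sales     26       130
7   52  Zoe  Finance      7        35
pivot: rows=dept, cols=name, min(bonus_x5):
name     Ben  Zoe
dept             
Data      80    0
Finance  240   35
HR         0   60
Legal    250    0
Sales      0  130
filter rows where Ben <= 0:
name   Ben  Zoe
dept           
HR       0   60
Sales    0  130
add column Ben_minus_Zoe = t['Ben'] - t['Zoe']:
name   Ben  Zoe  Ben_minus_Zoe
dept                          
HR       0   60            -60
Sales    0  130           -130
add column Ben_minus_Zoe_plus_3 = t['Ben_minus_Zoe'] + 3:
name   Ben  Zoe  Ben_minus_Zoe  Ben_minus_Zoe_plus_3
dept                                                
HR       0   60            -60                   -57
Sales    0  130           -130                  -127
The value at position 0, column 'Ben_minus_Zoe_plus_3' is -57.

-57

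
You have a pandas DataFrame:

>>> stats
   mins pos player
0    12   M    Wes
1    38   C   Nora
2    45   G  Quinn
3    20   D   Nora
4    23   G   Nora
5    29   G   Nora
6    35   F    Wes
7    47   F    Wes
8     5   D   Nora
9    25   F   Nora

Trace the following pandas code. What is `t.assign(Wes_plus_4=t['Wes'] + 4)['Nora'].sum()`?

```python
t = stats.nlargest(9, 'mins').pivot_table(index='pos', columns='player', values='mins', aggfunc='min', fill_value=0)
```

take 9 rows with largest mins:
   mins pos player
7    47   F    Wes
2    45   G  Quinn
1    38   C   Nora
6    35   F    Wes
5    29   G   Nora
9    25   F   Nora
4    23   G   Nora
3    20   D   Nora
0    12   M    Wes
pivot: rows=pos, cols=player, min(mins):
player  Nora  Quinn  Wes
pos                     
C         38      0    0
D         20      0    0
F         25      0   35
G         23     45    0
M          0      0   12
add column Wes_plus_4 = t['Wes'] + 4:
player  Nora  Quinn  Wes  Wes_plus_4
pos                                 
C         38      0    0           4
D         20      0    0           4
F         25      0   35          39
G         23     45    0           4
M          0      0   12          16
So sum() = 106.

106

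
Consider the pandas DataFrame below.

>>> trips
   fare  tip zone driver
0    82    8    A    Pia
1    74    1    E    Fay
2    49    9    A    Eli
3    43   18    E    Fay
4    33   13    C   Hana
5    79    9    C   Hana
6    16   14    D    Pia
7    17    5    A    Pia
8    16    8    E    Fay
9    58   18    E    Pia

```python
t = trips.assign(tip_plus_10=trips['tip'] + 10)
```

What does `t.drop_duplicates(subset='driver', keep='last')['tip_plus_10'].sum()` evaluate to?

84

add column tip_plus_10 = trips['tip'] + 10:
   fare  tip zone driver  tip_plus_10
0    82    8    A    Pia           18
1    74    1    E    Fay           11
2    49    9    A    Eli           19
3    43   18    E    Fay           28
4    33   13    C   Hana           23
5    79    9    C   Hana           19
6    16   14    D    Pia           24
7    17    5    A    Pia           15
8    16    8    E    Fay           18
9    58   18    E    Pia           28
drop duplicate driver (keep=last):
   fare  tip zone driver  tip_plus_10
2    49    9    A    Eli           19
5    79    9    C   Hana           19
8    16    8    E    Fay           18
9    58   18    E    Pia           28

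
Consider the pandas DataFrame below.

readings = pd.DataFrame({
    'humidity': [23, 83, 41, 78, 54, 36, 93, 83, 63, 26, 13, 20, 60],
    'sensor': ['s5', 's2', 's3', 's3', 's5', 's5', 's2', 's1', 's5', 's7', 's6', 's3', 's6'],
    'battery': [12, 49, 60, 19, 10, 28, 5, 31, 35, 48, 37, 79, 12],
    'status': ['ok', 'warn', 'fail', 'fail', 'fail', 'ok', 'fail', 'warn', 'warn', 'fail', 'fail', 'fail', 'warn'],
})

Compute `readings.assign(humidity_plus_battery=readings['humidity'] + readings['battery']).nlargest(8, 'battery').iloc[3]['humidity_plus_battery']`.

74

add column humidity_plus_battery = readings['humidity'] + readings['battery']:
    humidity sensor  battery status  humidity_plus_battery
0         23     s5       12     ok                     35
1         83     s2       49   warn                    132
2         41     s3       60   fail                    101
3         78     s3       19   fail                     97
4         54     s5       10   fail                     64
5         36     s5       28     ok                     64
6         93     s2        5   fail                     98
7         83     s1       31   warn                    114
8         63     s5       35   warn                     98
9         26     s7       48   fail                     74
10        13     s6       37   fail                     50
11        20     s3       79   fail                     99
12        60     s6       12   warn                     72
take 8 rows with largest battery:
    humidity sensor  battery status  humidity_plus_battery
11        20     s3       79   fail                     99
2         41     s3       60   fail                    101
1         83     s2       49   warn                    132
9         26     s7       48   fail                     74
10        13     s6       37   fail                     50
8         63     s5       35   warn                     98
7         83     s1       31   warn                    114
5         36     s5       28     ok                     64
So iloc[3]['humidity_plus_battery'] = 74.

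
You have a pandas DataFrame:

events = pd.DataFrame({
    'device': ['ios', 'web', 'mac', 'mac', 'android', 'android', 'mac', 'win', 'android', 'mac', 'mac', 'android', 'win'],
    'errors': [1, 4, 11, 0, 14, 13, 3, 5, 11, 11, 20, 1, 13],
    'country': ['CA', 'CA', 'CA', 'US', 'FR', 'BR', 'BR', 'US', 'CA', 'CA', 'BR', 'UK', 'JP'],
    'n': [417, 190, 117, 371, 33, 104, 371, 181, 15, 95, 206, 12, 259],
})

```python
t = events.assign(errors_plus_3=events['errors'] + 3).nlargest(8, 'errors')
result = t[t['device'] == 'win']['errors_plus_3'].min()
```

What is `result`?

add column errors_plus_3 = events['errors'] + 3:
     device  errors country    n  errors_plus_3
0       ios       1      CA  417              4
1       web       4      CA  190              7
2       mac      11      CA  117             14
3       mac       0      US  371              3
4   android      14      FR   33             17
5   android      13      BR  104             16
6       mac       3      BR  371              6
7       win       5      US  181              8
8   android      11      CA   15             14
9       mac      11      CA   95             14
10      mac      20      BR  206             23
11  android       1      UK   12              4
12      win      13      JP  259             16
take 8 rows with largest errors:
     device  errors country    n  errors_plus_3
10      mac      20      BR  206             23
4   android      14      FR   33             17
5   android      13      BR  104             16
12      win      13      JP  259             16
2       mac      11      CA  117             14
8   android      11      CA   15             14
9       mac      11      CA   95             14
7       win       5      US  181              8
filter rows where device == 'win':
   device  errors country    n  errors_plus_3
12    win      13      JP  259             16
7     win       5      US  181              8
Then the min of column 'errors_plus_3': 8

8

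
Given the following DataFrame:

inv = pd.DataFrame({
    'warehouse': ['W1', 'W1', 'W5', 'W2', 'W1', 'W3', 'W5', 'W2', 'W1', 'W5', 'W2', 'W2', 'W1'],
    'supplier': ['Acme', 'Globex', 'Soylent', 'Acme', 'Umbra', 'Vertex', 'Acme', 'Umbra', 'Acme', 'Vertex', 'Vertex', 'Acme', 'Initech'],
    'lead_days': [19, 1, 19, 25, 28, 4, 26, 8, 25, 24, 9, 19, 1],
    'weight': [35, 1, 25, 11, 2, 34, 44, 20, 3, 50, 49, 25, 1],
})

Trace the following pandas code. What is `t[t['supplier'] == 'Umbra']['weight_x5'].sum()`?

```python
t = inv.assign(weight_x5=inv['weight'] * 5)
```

add column weight_x5 = inv['weight'] * 5:
   warehouse supplier  lead_days  weight  weight_x5
0         W1     Acme         19      35        175
1         W1   Globex          1       1          5
2         W5  Soylent         19      25        125
3         W2     Acme         25      11         55
4         W1    Umbra         28       2         10
5         W3   Vertex          4      34        170
6         W5     Acme         26      44        220
7         W2    Umbra          8      20        100
8         W1     Acme         25       3         15
9         W5   Vertex         24      50        250
10        W2   Vertex          9      49        245
11        W2     Acme         19      25        125
12        W1  Initech          1       1          5
filter rows where supplier == 'Umbra':
  warehouse supplier  lead_days  weight  weight_x5
4        W1    Umbra         28       2         10
7        W2    Umbra          8      20        100
So sum() = 110.

110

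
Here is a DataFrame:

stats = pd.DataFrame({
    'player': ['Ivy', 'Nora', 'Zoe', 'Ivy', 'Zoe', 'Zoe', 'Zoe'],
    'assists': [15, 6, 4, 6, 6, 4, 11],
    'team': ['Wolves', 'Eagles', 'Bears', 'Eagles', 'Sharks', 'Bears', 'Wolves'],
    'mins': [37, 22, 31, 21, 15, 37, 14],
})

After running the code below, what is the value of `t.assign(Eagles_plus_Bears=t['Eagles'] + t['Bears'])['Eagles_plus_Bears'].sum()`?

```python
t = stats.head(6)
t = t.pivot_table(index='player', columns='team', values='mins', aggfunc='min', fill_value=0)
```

take first 6 rows:
  player  assists    team  mins
0    Ivy       15  Wolves    37
1   Nora        6  Eagles    22
2    Zoe        4   Bears    31
3    Ivy        6  Eagles    21
4    Zoe        6  Sharks    15
5    Zoe        4   Bears    37
pivot: rows=player, cols=team, min(mins):
team    Bears  Eagles  Sharks  Wolves
player                               
Ivy         0      21       0      37
Nora        0      22       0       0
Zoe        31       0      15       0
add column Eagles_plus_Bears = t['Eagles'] + t['Bears']:
team    Bears  Eagles  Sharks  Wolves  Eagles_plus_Bears
player                                                  
Ivy         0      21       0      37                 21
Nora        0      22       0       0                 22
Zoe        31       0      15       0                 31
Hence 74.

74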